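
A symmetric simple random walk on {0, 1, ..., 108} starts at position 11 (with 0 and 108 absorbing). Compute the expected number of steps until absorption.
E[τ | X_0 = 11] = 1067

Let v_k = E[τ | X_0 = k]. Boundary: v_0 = v_108 = 0. Recurrence: v_k = 1 + (v_{k-1} + v_{k+1})/2 for 1 ≤ k ≤ 107. The particular solution to v_k − (v_{k-1} + v_{k+1})/2 = 1 is v_k = −k^2. Adding homogeneous solution A + B k and matching boundaries gives v_k = k (108 − k). Substituting k = 11: v_11 = 11 · 97 = 1067.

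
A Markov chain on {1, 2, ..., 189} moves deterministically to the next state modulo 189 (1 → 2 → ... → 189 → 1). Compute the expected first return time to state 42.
E[T_42 | X_0 = 42] = 189

The chain cycles deterministically, so starting at state 42 it returns in exactly 189 steps. Equivalently, the stationary distribution is uniform π_j = 1/189 for every state j, so by Kac's formula E[T_42] = 1/π_42 = 189.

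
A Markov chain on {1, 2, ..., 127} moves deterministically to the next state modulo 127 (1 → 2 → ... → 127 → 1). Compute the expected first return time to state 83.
E[T_83 | X_0 = 83] = 127

The chain cycles deterministically, so starting at state 83 it returns in exactly 127 steps. Equivalently, the stationary distribution is uniform π_j = 1/127 for every state j, so by Kac's formula E[T_83] = 1/π_83 = 127.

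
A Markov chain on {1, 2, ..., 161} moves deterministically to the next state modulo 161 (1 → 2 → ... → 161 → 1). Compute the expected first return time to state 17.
E[T_17 | X_0 = 17] = 161

The chain cycles deterministically, so starting at state 17 it returns in exactly 161 steps. Equivalently, the stationary distribution is uniform π_j = 1/161 for every state j, so by Kac's formula E[T_17] = 1/π_17 = 161.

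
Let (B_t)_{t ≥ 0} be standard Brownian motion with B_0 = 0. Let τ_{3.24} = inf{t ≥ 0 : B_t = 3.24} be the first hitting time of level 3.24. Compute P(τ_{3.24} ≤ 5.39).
P(τ_{3.24} ≤ 5.39) = 2(1 − Φ(3.24/√5.39)) = 2(1 − Φ(1.3956)) ≈ 0.1628

By the reflection principle for standard BM, P(τ_b ≤ t) = 2 · P(B_t ≥ b). Since B_t ~ N(0, t), P(B_t ≥ 3.24) = 1 − Φ(3.24/√t) = 1 − Φ(3.24/√5.39) = 1 − Φ(1.3956) ≈ 0.08142. Doubling: P(τ_{3.24} ≤ 5.39) ≈ 2 · 0.08142 = 0.16284 ≈ 0.1628.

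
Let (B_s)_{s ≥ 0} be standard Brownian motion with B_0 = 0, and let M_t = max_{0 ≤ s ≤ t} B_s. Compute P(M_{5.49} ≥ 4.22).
P(M_{5.49} ≥ 4.22) = 2·P(B_{5.49} ≥ 4.22) = 2(1 − Φ(4.22/√5.49)) ≈ 0.0717

By the reflection principle for Brownian motion, P(M_t ≥ a) = 2 · P(B_t ≥ a) for a ≥ 0. Since B_t ~ N(0, t), P(B_t ≥ 4.22) = 1 − Φ(4.22/√t) = 1 − Φ(4.22/√5.49) = 1 − Φ(1.8011). So
  P(M_{5.49} ≥ 4.22) = 2(1 − Φ(1.8011)) ≈ 0.0717.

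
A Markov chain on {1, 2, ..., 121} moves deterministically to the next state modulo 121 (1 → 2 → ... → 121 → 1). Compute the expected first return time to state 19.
E[T_19 | X_0 = 19] = 121

The chain cycles deterministically, so starting at state 19 it returns in exactly 121 steps. Equivalently, the stationary distribution is uniform π_j = 1/121 for every state j, so by Kac's formula E[T_19] = 1/π_19 = 121.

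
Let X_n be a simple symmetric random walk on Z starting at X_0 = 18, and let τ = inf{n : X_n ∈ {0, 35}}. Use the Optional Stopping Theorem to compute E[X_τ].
E[X_τ] = 18

X_n is a martingale and τ is a bounded-mean stopping time (indeed τ is finite a.s. with bounded expectation since the walk is in a bounded region). By the OST, E[X_τ] = E[X_0] = 18. Equivalently: E[X_τ] = 35 · P(hit 35 first) + 0 · P(hit 0 first) = 35 · (18/35) = 18.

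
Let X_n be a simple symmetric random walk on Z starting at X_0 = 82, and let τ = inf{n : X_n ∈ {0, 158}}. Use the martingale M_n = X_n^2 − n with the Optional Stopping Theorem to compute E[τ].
E[τ] = 6232

M_n = X_n^2 − n is a martingale (since E[X_{n+1}^2 | F_n] = X_n^2 + 1). By OST (τ has finite mean in a bounded region), E[M_τ] = E[M_0] = X_0^2 − 0 = 82^2 = 6724. Also E[M_τ] = E[X_τ^2] − E[τ]. The walk exits at 0 or 158, with P(hit 158 first) = 82/158, so E[X_τ^2] = 158^2 · 82/158 + 0 = 12956. Thus E[τ] = E[X_τ^2] − E[M_τ] = 12956 − 6724 = 6232 = 82(158 − 82) = 6232.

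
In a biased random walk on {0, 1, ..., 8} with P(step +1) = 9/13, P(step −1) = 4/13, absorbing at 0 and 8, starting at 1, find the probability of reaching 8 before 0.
P(hit 8 before 0) = (1 − (4/9)^1) / (1 − (4/9)^8) = 4782969/8596237

Let u_k denote P(reach 8 before 0 | start at k). Boundary: u_0 = 0, u_8 = 1. Recurrence: u_k = 9/13·u_{k+1} + 4/13·u_{k-1} for 1 ≤ k ≤ 7. Try u_k = A + B·r^k with r = q/p = (4/13)/(9/13) = 4/9. Substitution satisfies the recurrence; boundary conditions give:
  u_k = (1 − r^k) / (1 − r^N) = (1 − (4/9)^1) / (1 − (4/9)^8) = 4782969/8596237.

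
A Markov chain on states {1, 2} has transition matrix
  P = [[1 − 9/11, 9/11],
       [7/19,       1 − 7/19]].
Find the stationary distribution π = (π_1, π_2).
π_1 = 77/248, π_2 = 171/248

Solve πP = π with π_1 + π_2 = 1. From πP = π: π_1 · (1 − 9/11) + π_2 · 7/19 = π_1 ⇒ π_2 · 7/19 = π_1 · 9/11 ⇒ π_2/π_1 = (9/11)/(7/19) = 171/77. Together with π_1 + π_2 = 1:
  π_1 = (7/19)/(9/11 + 7/19) = (7/19)/(248/209) = 77/248,
  π_2 = (9/11)/(9/11 + 7/19) = (9/11)/(248/209) = 171/248.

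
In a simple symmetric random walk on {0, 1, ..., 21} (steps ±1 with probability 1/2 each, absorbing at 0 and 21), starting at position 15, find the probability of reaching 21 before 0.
P(hit 21 before 0) = 15/21 = 5/7

Let u_k = P(hit 21 before 0 | start at k). Then u_0 = 0, u_21 = 1, and u_k = u_{k-1}/2 + u_{k+1}/2 for 1 ≤ k ≤ 20. This harmonic recurrence is solved by u_k = k/21, giving u_15 = 15/21 = 5/7.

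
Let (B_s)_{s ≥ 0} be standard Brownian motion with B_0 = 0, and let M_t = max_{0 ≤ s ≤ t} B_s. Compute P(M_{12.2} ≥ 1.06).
P(M_{12.2} ≥ 1.06) = 2·P(B_{12.2} ≥ 1.06) = 2(1 − Φ(1.06/√12.2)) ≈ 0.7615

By the reflection principle for Brownian motion, P(M_t ≥ a) = 2 · P(B_t ≥ a) for a ≥ 0. Since B_t ~ N(0, t), P(B_t ≥ 1.06) = 1 − Φ(1.06/√t) = 1 − Φ(1.06/√12.2) = 1 − Φ(0.3035). So
  P(M_{12.2} ≥ 1.06) = 2(1 − Φ(0.3035)) ≈ 0.7615.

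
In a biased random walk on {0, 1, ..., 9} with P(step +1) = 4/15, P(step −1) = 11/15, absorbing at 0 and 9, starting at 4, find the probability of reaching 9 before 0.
P(hit 9 before 0) = (1 − (11/4)^4) / (1 − (11/4)^9) = 2104320/336812221

Let u_k denote P(reach 9 before 0 | start at k). Boundary: u_0 = 0, u_9 = 1. Recurrence: u_k = 4/15·u_{k+1} + 11/15·u_{k-1} for 1 ≤ k ≤ 8. Try u_k = A + B·r^k with r = q/p = (11/15)/(4/15) = 11/4. Substitution satisfies the recurrence; boundary conditions give:
  u_k = (1 − r^k) / (1 − r^N) = (1 − (11/4)^4) / (1 − (11/4)^9) = 2104320/336812221.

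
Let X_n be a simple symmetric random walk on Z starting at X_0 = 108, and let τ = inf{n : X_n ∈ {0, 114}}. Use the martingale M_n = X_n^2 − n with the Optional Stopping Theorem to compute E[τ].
E[τ] = 648

M_n = X_n^2 − n is a martingale (since E[X_{n+1}^2 | F_n] = X_n^2 + 1). By OST (τ has finite mean in a bounded region), E[M_τ] = E[M_0] = X_0^2 − 0 = 108^2 = 11664. Also E[M_τ] = E[X_τ^2] − E[τ]. The walk exits at 0 or 114, with P(hit 114 first) = 108/114, so E[X_τ^2] = 114^2 · 108/114 + 0 = 12312. Thus E[τ] = E[X_τ^2] − E[M_τ] = 12312 − 11664 = 648 = 108(114 − 108) = 648.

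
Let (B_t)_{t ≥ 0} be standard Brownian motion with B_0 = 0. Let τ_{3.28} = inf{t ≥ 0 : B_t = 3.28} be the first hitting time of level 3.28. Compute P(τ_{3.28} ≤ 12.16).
P(τ_{3.28} ≤ 12.16) = 2(1 − Φ(3.28/√12.16)) = 2(1 − Φ(0.9406)) ≈ 0.3469

By the reflection principle for standard BM, P(τ_b ≤ t) = 2 · P(B_t ≥ b). Since B_t ~ N(0, t), P(B_t ≥ 3.28) = 1 − Φ(3.28/√t) = 1 − Φ(3.28/√12.16) = 1 − Φ(0.9406) ≈ 0.17345. Doubling: P(τ_{3.28} ≤ 12.16) ≈ 2 · 0.17345 = 0.34690 ≈ 0.3469.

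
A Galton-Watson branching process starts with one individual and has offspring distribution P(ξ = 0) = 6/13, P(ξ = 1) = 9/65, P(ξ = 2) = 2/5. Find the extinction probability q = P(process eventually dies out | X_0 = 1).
q = 1

Mean offspring μ = 0·6/13 + 1·9/65 + 2·2/5 = 61/65 ≤ 1. For μ ≤ 1 with offspring not concentrated at 1, the Galton-Watson process goes extinct almost surely, so q = 1.
(Algebraic check: The pgf is f(s) = 6/13 + 9/65·s + 2/5·s². The extinction probability q is the smallest fixed point of f in [0, 1]. Setting s = f(s):
  2/5·s² + (9/65 − 1)·s + 6/13 = 0
  2/5·s² − (6/13 + 2/5)·s + 6/13 = 0
which factors as (s − 1)·(2/5·s − 6/13) = 0, giving roots s = 1 and s = (6/13)/(2/5) = 15/13. Since 15/13 ≥ 1, the smallest root in [0, 1] is s = 1.)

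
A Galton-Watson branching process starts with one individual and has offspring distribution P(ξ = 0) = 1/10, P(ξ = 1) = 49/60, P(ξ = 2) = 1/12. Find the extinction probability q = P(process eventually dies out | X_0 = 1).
q = 1

Mean offspring μ = 0·1/10 + 1·49/60 + 2·1/12 = 59/60 ≤ 1. For μ ≤ 1 with offspring not concentrated at 1, the Galton-Watson process goes extinct almost surely, so q = 1.
(Algebraic check: The pgf is f(s) = 1/10 + 49/60·s + 1/12·s². The extinction probability q is the smallest fixed point of f in [0, 1]. Setting s = f(s):
  1/12·s² + (49/60 − 1)·s + 1/10 = 0
  1/12·s² − (1/10 + 1/12)·s + 1/10 = 0
which factors as (s − 1)·(1/12·s − 1/10) = 0, giving roots s = 1 and s = (1/10)/(1/12) = 6/5. Since 6/5 ≥ 1, the smallest root in [0, 1] is s = 1.)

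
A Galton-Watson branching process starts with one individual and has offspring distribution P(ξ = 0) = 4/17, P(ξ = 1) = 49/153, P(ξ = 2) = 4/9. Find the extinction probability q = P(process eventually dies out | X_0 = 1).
q = 9/17

The pgf is f(s) = 4/17 + 49/153·s + 4/9·s². The extinction probability q is the smallest fixed point of f in [0, 1]. Setting s = f(s):
  4/9·s² + (49/153 − 1)·s + 4/17 = 0
  4/9·s² − (4/17 + 4/9)·s + 4/17 = 0
which factors as (s − 1)·(4/9·s − 4/17) = 0, giving roots s = 1 and s = (4/17)/(4/9) = 9/17.
Mean offspring μ = 49/153 + 2·4/9 = 185/153 > 1 (supercritical), so q < 1. The extinction probability is the smaller root: q = (4/17)/(4/9) = 9/17.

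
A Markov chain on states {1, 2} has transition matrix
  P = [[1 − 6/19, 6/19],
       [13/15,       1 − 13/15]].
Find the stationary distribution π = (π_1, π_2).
π_1 = 247/337, π_2 = 90/337

Solve πP = π with π_1 + π_2 = 1. From πP = π: π_1 · (1 − 6/19) + π_2 · 13/15 = π_1 ⇒ π_2 · 13/15 = π_1 · 6/19 ⇒ π_2/π_1 = (6/19)/(13/15) = 90/247. Together with π_1 + π_2 = 1:
  π_1 = (13/15)/(6/19 + 13/15) = (13/15)/(337/285) = 247/337,
  π_2 = (6/19)/(6/19 + 13/15) = (6/19)/(337/285) = 90/337.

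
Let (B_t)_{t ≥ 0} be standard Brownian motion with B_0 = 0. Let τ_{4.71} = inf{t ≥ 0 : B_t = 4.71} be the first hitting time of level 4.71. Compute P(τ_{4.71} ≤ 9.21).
P(τ_{4.71} ≤ 9.21) = 2(1 − Φ(4.71/√9.21)) = 2(1 − Φ(1.5520)) ≈ 0.1207

By the reflection principle for standard BM, P(τ_b ≤ t) = 2 · P(B_t ≥ b). Since B_t ~ N(0, t), P(B_t ≥ 4.71) = 1 − Φ(4.71/√t) = 1 − Φ(4.71/√9.21) = 1 − Φ(1.5520) ≈ 0.06033. Doubling: P(τ_{4.71} ≤ 9.21) ≈ 2 · 0.06033 = 0.12066 ≈ 0.1207.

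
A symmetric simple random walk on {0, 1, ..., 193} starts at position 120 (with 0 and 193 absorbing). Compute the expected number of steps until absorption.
E[τ | X_0 = 120] = 8760

Let v_k = E[τ | X_0 = k]. Boundary: v_0 = v_193 = 0. Recurrence: v_k = 1 + (v_{k-1} + v_{k+1})/2 for 1 ≤ k ≤ 192. The particular solution to v_k − (v_{k-1} + v_{k+1})/2 = 1 is v_k = −k^2. Adding homogeneous solution A + B k and matching boundaries gives v_k = k (193 − k). Substituting k = 120: v_120 = 120 · 73 = 8760.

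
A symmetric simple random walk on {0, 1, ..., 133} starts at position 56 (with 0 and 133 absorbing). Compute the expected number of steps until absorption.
E[τ | X_0 = 56] = 4312

Let v_k = E[τ | X_0 = k]. Boundary: v_0 = v_133 = 0. Recurrence: v_k = 1 + (v_{k-1} + v_{k+1})/2 for 1 ≤ k ≤ 132. The particular solution to v_k − (v_{k-1} + v_{k+1})/2 = 1 is v_k = −k^2. Adding homogeneous solution A + B k and matching boundaries gives v_k = k (133 − k). Substituting k = 56: v_56 = 56 · 77 = 4312.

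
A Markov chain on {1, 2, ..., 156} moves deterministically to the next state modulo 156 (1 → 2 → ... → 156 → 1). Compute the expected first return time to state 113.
E[T_113 | X_0 = 113] = 156

The chain cycles deterministically, so starting at state 113 it returns in exactly 156 steps. Equivalently, the stationary distribution is uniform π_j = 1/156 for every state j, so by Kac's formula E[T_113] = 1/π_113 = 156.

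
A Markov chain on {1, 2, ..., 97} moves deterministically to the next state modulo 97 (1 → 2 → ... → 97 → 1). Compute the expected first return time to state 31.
E[T_31 | X_0 = 31] = 97

The chain cycles deterministically, so starting at state 31 it returns in exactly 97 steps. Equivalently, the stationary distribution is uniform π_j = 1/97 for every state j, so by Kac's formula E[T_31] = 1/π_31 = 97.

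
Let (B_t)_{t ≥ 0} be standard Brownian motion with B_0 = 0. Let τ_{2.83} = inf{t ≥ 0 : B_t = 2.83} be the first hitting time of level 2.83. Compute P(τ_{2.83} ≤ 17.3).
P(τ_{2.83} ≤ 17.3) = 2(1 − Φ(2.83/√17.3)) = 2(1 − Φ(0.6804)) ≈ 0.4963

By the reflection principle for standard BM, P(τ_b ≤ t) = 2 · P(B_t ≥ b). Since B_t ~ N(0, t), P(B_t ≥ 2.83) = 1 − Φ(2.83/√t) = 1 − Φ(2.83/√17.3) = 1 − Φ(0.6804) ≈ 0.24813. Doubling: P(τ_{2.83} ≤ 17.3) ≈ 2 · 0.24813 = 0.49626 ≈ 0.4963.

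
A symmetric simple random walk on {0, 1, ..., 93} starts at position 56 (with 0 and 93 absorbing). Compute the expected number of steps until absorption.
E[τ | X_0 = 56] = 2072

Let v_k = E[τ | X_0 = k]. Boundary: v_0 = v_93 = 0. Recurrence: v_k = 1 + (v_{k-1} + v_{k+1})/2 for 1 ≤ k ≤ 92. The particular solution to v_k − (v_{k-1} + v_{k+1})/2 = 1 is v_k = −k^2. Adding homogeneous solution A + B k and matching boundaries gives v_k = k (93 − k). Substituting k = 56: v_56 = 56 · 37 = 2072.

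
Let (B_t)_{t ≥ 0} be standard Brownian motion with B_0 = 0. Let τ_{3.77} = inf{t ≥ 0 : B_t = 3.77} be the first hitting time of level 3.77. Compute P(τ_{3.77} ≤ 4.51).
P(τ_{3.77} ≤ 4.51) = 2(1 − Φ(3.77/√4.51)) = 2(1 − Φ(1.7752)) ≈ 0.0759

By the reflection principle for standard BM, P(τ_b ≤ t) = 2 · P(B_t ≥ b). Since B_t ~ N(0, t), P(B_t ≥ 3.77) = 1 − Φ(3.77/√t) = 1 − Φ(3.77/√4.51) = 1 − Φ(1.7752) ≈ 0.03793. Doubling: P(τ_{3.77} ≤ 4.51) ≈ 2 · 0.03793 = 0.07586 ≈ 0.0759.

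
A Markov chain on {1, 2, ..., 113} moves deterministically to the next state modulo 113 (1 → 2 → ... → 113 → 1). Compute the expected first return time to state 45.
E[T_45 | X_0 = 45] = 113

The chain cycles deterministically, so starting at state 45 it returns in exactly 113 steps. Equivalently, the stationary distribution is uniform π_j = 1/113 for every state j, so by Kac's formula E[T_45] = 1/π_45 = 113.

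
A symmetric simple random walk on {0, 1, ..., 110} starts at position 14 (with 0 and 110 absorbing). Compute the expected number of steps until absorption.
E[τ | X_0 = 14] = 1344

Let v_k = E[τ | X_0 = k]. Boundary: v_0 = v_110 = 0. Recurrence: v_k = 1 + (v_{k-1} + v_{k+1})/2 for 1 ≤ k ≤ 109. The particular solution to v_k − (v_{k-1} + v_{k+1})/2 = 1 is v_k = −k^2. Adding homogeneous solution A + B k and matching boundaries gives v_k = k (110 − k). Substituting k = 14: v_14 = 14 · 96 = 1344.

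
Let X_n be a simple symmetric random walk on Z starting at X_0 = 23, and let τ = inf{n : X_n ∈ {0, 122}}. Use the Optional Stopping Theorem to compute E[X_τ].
E[X_τ] = 23

X_n is a martingale and τ is a bounded-mean stopping time (indeed τ is finite a.s. with bounded expectation since the walk is in a bounded region). By the OST, E[X_τ] = E[X_0] = 23. Equivalently: E[X_τ] = 122 · P(hit 122 first) + 0 · P(hit 0 first) = 122 · (23/122) = 23.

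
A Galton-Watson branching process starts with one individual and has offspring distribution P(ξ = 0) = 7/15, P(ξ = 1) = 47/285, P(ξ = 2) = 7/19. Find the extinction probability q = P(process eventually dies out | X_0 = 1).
q = 1

Mean offspring μ = 0·7/15 + 1·47/285 + 2·7/19 = 257/285 ≤ 1. For μ ≤ 1 with offspring not concentrated at 1, the Galton-Watson process goes extinct almost surely, so q = 1.
(Algebraic check: The pgf is f(s) = 7/15 + 47/285·s + 7/19·s². The extinction probability q is the smallest fixed point of f in [0, 1]. Setting s = f(s):
  7/19·s² + (47/285 − 1)·s + 7/15 = 0
  7/19·s² − (7/15 + 7/19)·s + 7/15 = 0
which factors as (s − 1)·(7/19·s − 7/15) = 0, giving roots s = 1 and s = (7/15)/(7/19) = 19/15. Since 19/15 ≥ 1, the smallest root in [0, 1] is s = 1.)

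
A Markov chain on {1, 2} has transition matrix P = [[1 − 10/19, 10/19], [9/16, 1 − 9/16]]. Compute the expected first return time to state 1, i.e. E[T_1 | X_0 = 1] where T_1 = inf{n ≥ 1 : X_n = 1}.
E[T_1 | X_0 = 1] = 1/π_1 = 331/171

For an irreducible recurrent Markov chain with stationary distribution π, E[T_i | X_0 = i] = 1/π_i (Kac's formula). Here π_1 = (9/16)/(10/19 + 9/16) = (9/16)/(331/304) = 171/331, so E[T_1 | X_0 = 1] = 1/π_1 = (10/19 + 9/16)/(9/16) = (331/304)/(9/16) = 331/171.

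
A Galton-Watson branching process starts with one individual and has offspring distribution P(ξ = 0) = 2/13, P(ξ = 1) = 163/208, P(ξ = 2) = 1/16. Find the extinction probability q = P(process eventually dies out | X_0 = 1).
q = 1

Mean offspring μ = 0·2/13 + 1·163/208 + 2·1/16 = 189/208 ≤ 1. For μ ≤ 1 with offspring not concentrated at 1, the Galton-Watson process goes extinct almost surely, so q = 1.
(Algebraic check: The pgf is f(s) = 2/13 + 163/208·s + 1/16·s². The extinction probability q is the smallest fixed point of f in [0, 1]. Setting s = f(s):
  1/16·s² + (163/208 − 1)·s + 2/13 = 0
  1/16·s² − (2/13 + 1/16)·s + 2/13 = 0
which factors as (s − 1)·(1/16·s − 2/13) = 0, giving roots s = 1 and s = (2/13)/(1/16) = 32/13. Since 32/13 ≥ 1, the smallest root in [0, 1] is s = 1.)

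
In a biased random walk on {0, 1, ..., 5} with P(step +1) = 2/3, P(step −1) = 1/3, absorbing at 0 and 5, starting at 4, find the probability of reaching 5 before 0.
P(hit 5 before 0) = (1 − (1/2)^4) / (1 − (1/2)^5) = 30/31

Let u_k denote P(reach 5 before 0 | start at k). Boundary: u_0 = 0, u_5 = 1. Recurrence: u_k = 2/3·u_{k+1} + 1/3·u_{k-1} for 1 ≤ k ≤ 4. Try u_k = A + B·r^k with r = q/p = (1/3)/(2/3) = 1/2. Substitution satisfies the recurrence; boundary conditions give:
  u_k = (1 − r^k) / (1 − r^N) = (1 − (1/2)^4) / (1 − (1/2)^5) = 30/31.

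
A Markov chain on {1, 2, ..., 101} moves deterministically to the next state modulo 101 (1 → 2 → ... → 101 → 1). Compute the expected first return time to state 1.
E[T_1 | X_0 = 1] = 101

The chain cycles deterministically, so starting at state 1 it returns in exactly 101 steps. Equivalently, the stationary distribution is uniform π_j = 1/101 for every state j, so by Kac's formula E[T_1] = 1/π_1 = 101.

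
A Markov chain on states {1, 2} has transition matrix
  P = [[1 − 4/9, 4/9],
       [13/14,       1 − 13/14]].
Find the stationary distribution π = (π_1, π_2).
π_1 = 117/173, π_2 = 56/173

Solve πP = π with π_1 + π_2 = 1. From πP = π: π_1 · (1 − 4/9) + π_2 · 13/14 = π_1 ⇒ π_2 · 13/14 = π_1 · 4/9 ⇒ π_2/π_1 = (4/9)/(13/14) = 56/117. Together with π_1 + π_2 = 1:
  π_1 = (13/14)/(4/9 + 13/14) = (13/14)/(173/126) = 117/173,
  π_2 = (4/9)/(4/9 + 13/14) = (4/9)/(173/126) = 56/173.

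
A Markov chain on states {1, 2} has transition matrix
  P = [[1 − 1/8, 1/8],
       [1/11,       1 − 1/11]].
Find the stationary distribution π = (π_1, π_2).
π_1 = 8/19, π_2 = 11/19

Solve πP = π with π_1 + π_2 = 1. From πP = π: π_1 · (1 − 1/8) + π_2 · 1/11 = π_1 ⇒ π_2 · 1/11 = π_1 · 1/8 ⇒ π_2/π_1 = (1/8)/(1/11) = 11/8. Together with π_1 + π_2 = 1:
  π_1 = (1/11)/(1/8 + 1/11) = (1/11)/(19/88) = 8/19,
  π_2 = (1/8)/(1/8 + 1/11) = (1/8)/(19/88) = 11/19.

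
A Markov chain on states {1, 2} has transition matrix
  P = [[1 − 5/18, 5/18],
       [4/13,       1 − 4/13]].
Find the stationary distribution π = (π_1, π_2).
π_1 = 72/137, π_2 = 65/137

Solve πP = π with π_1 + π_2 = 1. From πP = π: π_1 · (1 − 5/18) + π_2 · 4/13 = π_1 ⇒ π_2 · 4/13 = π_1 · 5/18 ⇒ π_2/π_1 = (5/18)/(4/13) = 65/72. Together with π_1 + π_2 = 1:
  π_1 = (4/13)/(5/18 + 4/13) = (4/13)/(137/234) = 72/137,
  π_2 = (5/18)/(5/18 + 4/13) = (5/18)/(137/234) = 65/137.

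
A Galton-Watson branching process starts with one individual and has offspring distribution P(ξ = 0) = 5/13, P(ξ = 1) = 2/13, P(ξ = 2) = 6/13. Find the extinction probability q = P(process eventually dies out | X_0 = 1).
q = 5/6

The pgf is f(s) = 5/13 + 2/13·s + 6/13·s². The extinction probability q is the smallest fixed point of f in [0, 1]. Setting s = f(s):
  6/13·s² + (2/13 − 1)·s + 5/13 = 0
  6/13·s² − (5/13 + 6/13)·s + 5/13 = 0
which factors as (s − 1)·(6/13·s − 5/13) = 0, giving roots s = 1 and s = (5/13)/(6/13) = 5/6.
Mean offspring μ = 2/13 + 2·6/13 = 14/13 > 1 (supercritical), so q < 1. The extinction probability is the smaller root: q = (5/13)/(6/13) = 5/6.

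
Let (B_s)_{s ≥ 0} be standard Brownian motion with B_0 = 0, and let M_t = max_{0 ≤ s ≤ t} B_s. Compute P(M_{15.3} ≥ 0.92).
P(M_{15.3} ≥ 0.92) = 2·P(B_{15.3} ≥ 0.92) = 2(1 − Φ(0.92/√15.3)) ≈ 0.8141

By the reflection principle for Brownian motion, P(M_t ≥ a) = 2 · P(B_t ≥ a) for a ≥ 0. Since B_t ~ N(0, t), P(B_t ≥ 0.92) = 1 − Φ(0.92/√t) = 1 − Φ(0.92/√15.3) = 1 − Φ(0.2352). So
  P(M_{15.3} ≥ 0.92) = 2(1 − Φ(0.2352)) ≈ 0.8141.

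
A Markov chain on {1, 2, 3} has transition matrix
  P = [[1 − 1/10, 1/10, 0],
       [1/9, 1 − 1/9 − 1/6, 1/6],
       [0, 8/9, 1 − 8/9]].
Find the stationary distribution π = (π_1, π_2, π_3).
π = (160/331, 144/331, 27/331)

This is a birth-death chain on three states, which satisfies detailed balance: π_1 · P_{12} = π_2 · P_{21} and π_2 · P_{23} = π_3 · P_{32}.
From π_1 · 1/10 = π_2 · 1/9: π_2/π_1 = (1/10)/(1/9) = 9/10.
From π_2 · 1/6 = π_3 · 8/9: π_3/π_2 = (1/6)/(8/9) = 3/16.
Take π_1 proportional to 1; then unnormalized π = (1, 9/10, 27/160). Normalize by dividing by the sum 331/160:
  π = (160/331, 144/331, 27/331).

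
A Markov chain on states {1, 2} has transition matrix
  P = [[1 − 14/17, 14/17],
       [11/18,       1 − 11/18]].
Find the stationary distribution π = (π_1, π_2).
π_1 = 187/439, π_2 = 252/439

Solve πP = π with π_1 + π_2 = 1. From πP = π: π_1 · (1 − 14/17) + π_2 · 11/18 = π_1 ⇒ π_2 · 11/18 = π_1 · 14/17 ⇒ π_2/π_1 = (14/17)/(11/18) = 252/187. Together with π_1 + π_2 = 1:
  π_1 = (11/18)/(14/17 + 11/18) = (11/18)/(439/306) = 187/439,
  π_2 = (14/17)/(14/17 + 11/18) = (14/17)/(439/306) = 252/439.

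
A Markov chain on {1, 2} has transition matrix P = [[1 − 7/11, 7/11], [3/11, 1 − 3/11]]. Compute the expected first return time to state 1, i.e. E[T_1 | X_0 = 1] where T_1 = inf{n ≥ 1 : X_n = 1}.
E[T_1 | X_0 = 1] = 1/π_1 = 10/3

For an irreducible recurrent Markov chain with stationary distribution π, E[T_i | X_0 = i] = 1/π_i (Kac's formula). Here π_1 = (3/11)/(7/11 + 3/11) = (3/11)/(10/11) = 3/10, so E[T_1 | X_0 = 1] = 1/π_1 = (7/11 + 3/11)/(3/11) = (10/11)/(3/11) = 10/3.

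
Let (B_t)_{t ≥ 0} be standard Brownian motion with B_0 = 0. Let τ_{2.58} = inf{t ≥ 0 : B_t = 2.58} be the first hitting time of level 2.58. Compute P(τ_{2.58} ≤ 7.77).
P(τ_{2.58} ≤ 7.77) = 2(1 − Φ(2.58/√7.77)) = 2(1 − Φ(0.9256)) ≈ 0.3547

By the reflection principle for standard BM, P(τ_b ≤ t) = 2 · P(B_t ≥ b). Since B_t ~ N(0, t), P(B_t ≥ 2.58) = 1 − Φ(2.58/√t) = 1 − Φ(2.58/√7.77) = 1 − Φ(0.9256) ≈ 0.17733. Doubling: P(τ_{2.58} ≤ 7.77) ≈ 2 · 0.17733 = 0.35466 ≈ 0.3547.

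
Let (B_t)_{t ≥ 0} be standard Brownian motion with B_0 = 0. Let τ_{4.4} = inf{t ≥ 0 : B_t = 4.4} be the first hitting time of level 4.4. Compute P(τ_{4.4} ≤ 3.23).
P(τ_{4.4} ≤ 3.23) = 2(1 − Φ(4.4/√3.23)) = 2(1 − Φ(2.4482)) ≈ 0.0144

By the reflection principle for standard BM, P(τ_b ≤ t) = 2 · P(B_t ≥ b). Since B_t ~ N(0, t), P(B_t ≥ 4.4) = 1 − Φ(4.4/√t) = 1 − Φ(4.4/√3.23) = 1 − Φ(2.4482) ≈ 0.00718. Doubling: P(τ_{4.4} ≤ 3.23) ≈ 2 · 0.00718 = 0.01436 ≈ 0.0144.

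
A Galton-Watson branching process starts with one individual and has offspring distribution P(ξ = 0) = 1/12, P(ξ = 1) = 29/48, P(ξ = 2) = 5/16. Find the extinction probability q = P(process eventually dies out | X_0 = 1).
q = 4/15

The pgf is f(s) = 1/12 + 29/48·s + 5/16·s². The extinction probability q is the smallest fixed point of f in [0, 1]. Setting s = f(s):
  5/16·s² + (29/48 − 1)·s + 1/12 = 0
  5/16·s² − (1/12 + 5/16)·s + 1/12 = 0
which factors as (s − 1)·(5/16·s − 1/12) = 0, giving roots s = 1 and s = (1/12)/(5/16) = 4/15.
Mean offspring μ = 29/48 + 2·5/16 = 59/48 > 1 (supercritical), so q < 1. The extinction probability is the smaller root: q = (1/12)/(5/16) = 4/15.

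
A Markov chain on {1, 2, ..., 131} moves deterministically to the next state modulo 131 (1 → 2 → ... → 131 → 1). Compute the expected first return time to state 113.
E[T_113 | X_0 = 113] = 131

The chain cycles deterministically, so starting at state 113 it returns in exactly 131 steps. Equivalently, the stationary distribution is uniform π_j = 1/131 for every state j, so by Kac's formula E[T_113] = 1/π_113 = 131.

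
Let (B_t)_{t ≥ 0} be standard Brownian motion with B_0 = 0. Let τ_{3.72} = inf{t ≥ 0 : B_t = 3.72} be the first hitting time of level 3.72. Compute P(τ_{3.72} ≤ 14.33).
P(τ_{3.72} ≤ 14.33) = 2(1 − Φ(3.72/√14.33)) = 2(1 − Φ(0.9827)) ≈ 0.3258

By the reflection principle for standard BM, P(τ_b ≤ t) = 2 · P(B_t ≥ b). Since B_t ~ N(0, t), P(B_t ≥ 3.72) = 1 − Φ(3.72/√t) = 1 − Φ(3.72/√14.33) = 1 − Φ(0.9827) ≈ 0.16288. Doubling: P(τ_{3.72} ≤ 14.33) ≈ 2 · 0.16288 = 0.32576 ≈ 0.3258.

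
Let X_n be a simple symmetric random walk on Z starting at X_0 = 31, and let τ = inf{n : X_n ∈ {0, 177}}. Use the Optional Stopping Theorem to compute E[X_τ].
E[X_τ] = 31

X_n is a martingale and τ is a bounded-mean stopping time (indeed τ is finite a.s. with bounded expectation since the walk is in a bounded region). By the OST, E[X_τ] = E[X_0] = 31. Equivalently: E[X_τ] = 177 · P(hit 177 first) + 0 · P(hit 0 first) = 177 · (31/177) = 31.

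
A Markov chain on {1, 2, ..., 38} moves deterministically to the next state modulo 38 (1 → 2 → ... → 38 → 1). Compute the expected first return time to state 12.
E[T_12 | X_0 = 12] = 38

The chain cycles deterministically, so starting at state 12 it returns in exactly 38 steps. Equivalently, the stationary distribution is uniform π_j = 1/38 for every state j, so by Kac's formula E[T_12] = 1/π_12 = 38.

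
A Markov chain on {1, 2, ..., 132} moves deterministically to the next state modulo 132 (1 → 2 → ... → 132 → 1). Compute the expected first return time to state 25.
E[T_25 | X_0 = 25] = 132

The chain cycles deterministically, so starting at state 25 it returns in exactly 132 steps. Equivalently, the stationary distribution is uniform π_j = 1/132 for every state j, so by Kac's formula E[T_25] = 1/π_25 = 132.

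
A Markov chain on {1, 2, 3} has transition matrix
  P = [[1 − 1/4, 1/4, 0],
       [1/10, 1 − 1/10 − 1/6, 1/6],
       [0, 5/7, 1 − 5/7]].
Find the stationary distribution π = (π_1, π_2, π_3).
π = (12/49, 30/49, 1/7)

This is a birth-death chain on three states, which satisfies detailed balance: π_1 · P_{12} = π_2 · P_{21} and π_2 · P_{23} = π_3 · P_{32}.
From π_1 · 1/4 = π_2 · 1/10: π_2/π_1 = (1/4)/(1/10) = 5/2.
From π_2 · 1/6 = π_3 · 5/7: π_3/π_2 = (1/6)/(5/7) = 7/30.
Take π_1 proportional to 1; then unnormalized π = (1, 5/2, 7/12). Normalize by dividing by the sum 49/12:
  π = (12/49, 30/49, 1/7).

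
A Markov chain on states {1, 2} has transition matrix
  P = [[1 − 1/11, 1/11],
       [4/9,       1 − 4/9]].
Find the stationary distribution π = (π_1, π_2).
π_1 = 44/53, π_2 = 9/53

Solve πP = π with π_1 + π_2 = 1. From πP = π: π_1 · (1 − 1/11) + π_2 · 4/9 = π_1 ⇒ π_2 · 4/9 = π_1 · 1/11 ⇒ π_2/π_1 = (1/11)/(4/9) = 9/44. Together with π_1 + π_2 = 1:
  π_1 = (4/9)/(1/11 + 4/9) = (4/9)/(53/99) = 44/53,
  π_2 = (1/11)/(1/11 + 4/9) = (1/11)/(53/99) = 9/53.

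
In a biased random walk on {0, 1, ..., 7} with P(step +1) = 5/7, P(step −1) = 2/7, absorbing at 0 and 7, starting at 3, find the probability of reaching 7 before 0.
P(hit 7 before 0) = (1 − (2/5)^3) / (1 − (2/5)^7) = 24375/25999

Let u_k denote P(reach 7 before 0 | start at k). Boundary: u_0 = 0, u_7 = 1. Recurrence: u_k = 5/7·u_{k+1} + 2/7·u_{k-1} for 1 ≤ k ≤ 6. Try u_k = A + B·r^k with r = q/p = (2/7)/(5/7) = 2/5. Substitution satisfies the recurrence; boundary conditions give:
  u_k = (1 − r^k) / (1 − r^N) = (1 − (2/5)^3) / (1 − (2/5)^7) = 24375/25999.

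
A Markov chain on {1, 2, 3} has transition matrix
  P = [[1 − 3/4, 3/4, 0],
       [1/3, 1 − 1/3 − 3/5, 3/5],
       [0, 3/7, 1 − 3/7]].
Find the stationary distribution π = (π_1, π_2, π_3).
π = (5/32, 45/128, 63/128)

This is a birth-death chain on three states, which satisfies detailed balance: π_1 · P_{12} = π_2 · P_{21} and π_2 · P_{23} = π_3 · P_{32}.
From π_1 · 3/4 = π_2 · 1/3: π_2/π_1 = (3/4)/(1/3) = 9/4.
From π_2 · 3/5 = π_3 · 3/7: π_3/π_2 = (3/5)/(3/7) = 7/5.
Take π_1 proportional to 1; then unnormalized π = (1, 9/4, 63/20). Normalize by dividing by the sum 32/5:
  π = (5/32, 45/128, 63/128).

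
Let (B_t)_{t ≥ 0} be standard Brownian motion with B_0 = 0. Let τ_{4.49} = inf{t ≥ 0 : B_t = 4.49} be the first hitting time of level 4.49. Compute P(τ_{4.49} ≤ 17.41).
P(τ_{4.49} ≤ 17.41) = 2(1 − Φ(4.49/√17.41)) = 2(1 − Φ(1.0761)) ≈ 0.2819

By the reflection principle for standard BM, P(τ_b ≤ t) = 2 · P(B_t ≥ b). Since B_t ~ N(0, t), P(B_t ≥ 4.49) = 1 − Φ(4.49/√t) = 1 − Φ(4.49/√17.41) = 1 − Φ(1.0761) ≈ 0.14094. Doubling: P(τ_{4.49} ≤ 17.41) ≈ 2 · 0.14094 = 0.28188 ≈ 0.2819.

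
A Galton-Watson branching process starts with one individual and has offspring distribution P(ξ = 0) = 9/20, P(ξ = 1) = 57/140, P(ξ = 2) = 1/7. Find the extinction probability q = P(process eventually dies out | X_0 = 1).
q = 1

Mean offspring μ = 0·9/20 + 1·57/140 + 2·1/7 = 97/140 ≤ 1. For μ ≤ 1 with offspring not concentrated at 1, the Galton-Watson process goes extinct almost surely, so q = 1.
(Algebraic check: The pgf is f(s) = 9/20 + 57/140·s + 1/7·s². The extinction probability q is the smallest fixed point of f in [0, 1]. Setting s = f(s):
  1/7·s² + (57/140 − 1)·s + 9/20 = 0
  1/7·s² − (9/20 + 1/7)·s + 9/20 = 0
which factors as (s − 1)·(1/7·s − 9/20) = 0, giving roots s = 1 and s = (9/20)/(1/7) = 63/20. Since 63/20 ≥ 1, the smallest root in [0, 1] is s = 1.)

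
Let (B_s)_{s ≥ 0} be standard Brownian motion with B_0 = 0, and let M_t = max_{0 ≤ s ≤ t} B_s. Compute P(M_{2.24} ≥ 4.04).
P(M_{2.24} ≥ 4.04) = 2·P(B_{2.24} ≥ 4.04) = 2(1 − Φ(4.04/√2.24)) ≈ 0.0069

By the reflection principle for Brownian motion, P(M_t ≥ a) = 2 · P(B_t ≥ a) for a ≥ 0. Since B_t ~ N(0, t), P(B_t ≥ 4.04) = 1 − Φ(4.04/√t) = 1 − Φ(4.04/√2.24) = 1 − Φ(2.6993). So
  P(M_{2.24} ≥ 4.04) = 2(1 − Φ(2.6993)) ≈ 0.0069.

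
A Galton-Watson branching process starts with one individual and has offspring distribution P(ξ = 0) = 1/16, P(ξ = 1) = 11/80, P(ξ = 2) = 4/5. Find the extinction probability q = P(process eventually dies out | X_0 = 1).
q = 5/64

The pgf is f(s) = 1/16 + 11/80·s + 4/5·s². The extinction probability q is the smallest fixed point of f in [0, 1]. Setting s = f(s):
  4/5·s² + (11/80 − 1)·s + 1/16 = 0
  4/5·s² − (1/16 + 4/5)·s + 1/16 = 0
which factors as (s − 1)·(4/5·s − 1/16) = 0, giving roots s = 1 and s = (1/16)/(4/5) = 5/64.
Mean offspring μ = 11/80 + 2·4/5 = 139/80 > 1 (supercritical), so q < 1. The extinction probability is the smaller root: q = (1/16)/(4/5) = 5/64.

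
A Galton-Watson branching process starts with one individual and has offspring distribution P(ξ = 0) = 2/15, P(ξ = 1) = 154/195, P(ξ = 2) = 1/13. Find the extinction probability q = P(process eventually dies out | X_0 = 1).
q = 1

Mean offspring μ = 0·2/15 + 1·154/195 + 2·1/13 = 184/195 ≤ 1. For μ ≤ 1 with offspring not concentrated at 1, the Galton-Watson process goes extinct almost surely, so q = 1.
(Algebraic check: The pgf is f(s) = 2/15 + 154/195·s + 1/13·s². The extinction probability q is the smallest fixed point of f in [0, 1]. Setting s = f(s):
  1/13·s² + (154/195 − 1)·s + 2/15 = 0
  1/13·s² − (2/15 + 1/13)·s + 2/15 = 0
which factors as (s − 1)·(1/13·s − 2/15) = 0, giving roots s = 1 and s = (2/15)/(1/13) = 26/15. Since 26/15 ≥ 1, the smallest root in [0, 1] is s = 1.)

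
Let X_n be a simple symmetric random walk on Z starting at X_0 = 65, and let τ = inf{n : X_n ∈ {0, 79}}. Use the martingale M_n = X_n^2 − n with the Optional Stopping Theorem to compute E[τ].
E[τ] = 910

M_n = X_n^2 − n is a martingale (since E[X_{n+1}^2 | F_n] = X_n^2 + 1). By OST (τ has finite mean in a bounded region), E[M_τ] = E[M_0] = X_0^2 − 0 = 65^2 = 4225. Also E[M_τ] = E[X_τ^2] − E[τ]. The walk exits at 0 or 79, with P(hit 79 first) = 65/79, so E[X_τ^2] = 79^2 · 65/79 + 0 = 5135. Thus E[τ] = E[X_τ^2] − E[M_τ] = 5135 − 4225 = 910 = 65(79 − 65) = 910.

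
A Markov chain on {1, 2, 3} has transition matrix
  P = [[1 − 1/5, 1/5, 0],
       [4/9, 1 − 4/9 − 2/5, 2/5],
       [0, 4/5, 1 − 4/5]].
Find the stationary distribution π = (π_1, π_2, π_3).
π = (40/67, 18/67, 9/67)

This is a birth-death chain on three states, which satisfies detailed balance: π_1 · P_{12} = π_2 · P_{21} and π_2 · P_{23} = π_3 · P_{32}.
From π_1 · 1/5 = π_2 · 4/9: π_2/π_1 = (1/5)/(4/9) = 9/20.
From π_2 · 2/5 = π_3 · 4/5: π_3/π_2 = (2/5)/(4/5) = 1/2.
Take π_1 proportional to 1; then unnormalized π = (1, 9/20, 9/40). Normalize by dividing by the sum 67/40:
  π = (40/67, 18/67, 9/67).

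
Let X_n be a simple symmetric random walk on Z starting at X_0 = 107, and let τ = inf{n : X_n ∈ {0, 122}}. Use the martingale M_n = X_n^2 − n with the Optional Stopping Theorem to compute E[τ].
E[τ] = 1605

M_n = X_n^2 − n is a martingale (since E[X_{n+1}^2 | F_n] = X_n^2 + 1). By OST (τ has finite mean in a bounded region), E[M_τ] = E[M_0] = X_0^2 − 0 = 107^2 = 11449. Also E[M_τ] = E[X_τ^2] − E[τ]. The walk exits at 0 or 122, with P(hit 122 first) = 107/122, so E[X_τ^2] = 122^2 · 107/122 + 0 = 13054. Thus E[τ] = E[X_τ^2] − E[M_τ] = 13054 − 11449 = 1605 = 107(122 − 107) = 1605.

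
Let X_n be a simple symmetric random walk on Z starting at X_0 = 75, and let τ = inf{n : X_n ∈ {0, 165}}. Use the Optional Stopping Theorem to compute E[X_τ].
E[X_τ] = 75

X_n is a martingale and τ is a bounded-mean stopping time (indeed τ is finite a.s. with bounded expectation since the walk is in a bounded region). By the OST, E[X_τ] = E[X_0] = 75. Equivalently: E[X_τ] = 165 · P(hit 165 first) + 0 · P(hit 0 first) = 165 · (75/165) = 75.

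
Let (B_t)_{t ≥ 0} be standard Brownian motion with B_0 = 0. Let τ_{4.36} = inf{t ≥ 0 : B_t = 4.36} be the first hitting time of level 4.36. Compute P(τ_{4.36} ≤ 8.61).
P(τ_{4.36} ≤ 8.61) = 2(1 − Φ(4.36/√8.61)) = 2(1 − Φ(1.4859)) ≈ 0.1373

By the reflection principle for standard BM, P(τ_b ≤ t) = 2 · P(B_t ≥ b). Since B_t ~ N(0, t), P(B_t ≥ 4.36) = 1 − Φ(4.36/√t) = 1 − Φ(4.36/√8.61) = 1 − Φ(1.4859) ≈ 0.06865. Doubling: P(τ_{4.36} ≤ 8.61) ≈ 2 · 0.06865 = 0.13730 ≈ 0.1373.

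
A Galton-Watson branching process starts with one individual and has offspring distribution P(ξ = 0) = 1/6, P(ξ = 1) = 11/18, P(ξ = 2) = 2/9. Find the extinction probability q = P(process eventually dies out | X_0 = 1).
q = 3/4

The pgf is f(s) = 1/6 + 11/18·s + 2/9·s². The extinction probability q is the smallest fixed point of f in [0, 1]. Setting s = f(s):
  2/9·s² + (11/18 − 1)·s + 1/6 = 0
  2/9·s² − (1/6 + 2/9)·s + 1/6 = 0
which factors as (s − 1)·(2/9·s − 1/6) = 0, giving roots s = 1 and s = (1/6)/(2/9) = 3/4.
Mean offspring μ = 11/18 + 2·2/9 = 19/18 > 1 (supercritical), so q < 1. The extinction probability is the smaller root: q = (1/6)/(2/9) = 3/4.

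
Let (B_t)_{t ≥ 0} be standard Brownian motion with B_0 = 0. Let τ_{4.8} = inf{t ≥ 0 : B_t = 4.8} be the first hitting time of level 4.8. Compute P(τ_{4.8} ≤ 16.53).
P(τ_{4.8} ≤ 16.53) = 2(1 − Φ(4.8/√16.53)) = 2(1 − Φ(1.1806)) ≈ 0.2378

By the reflection principle for standard BM, P(τ_b ≤ t) = 2 · P(B_t ≥ b). Since B_t ~ N(0, t), P(B_t ≥ 4.8) = 1 − Φ(4.8/√t) = 1 − Φ(4.8/√16.53) = 1 − Φ(1.1806) ≈ 0.11888. Doubling: P(τ_{4.8} ≤ 16.53) ≈ 2 · 0.11888 = 0.23776 ≈ 0.2378.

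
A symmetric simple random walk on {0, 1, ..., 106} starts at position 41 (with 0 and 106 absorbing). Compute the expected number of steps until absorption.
E[τ | X_0 = 41] = 2665

Let v_k = E[τ | X_0 = k]. Boundary: v_0 = v_106 = 0. Recurrence: v_k = 1 + (v_{k-1} + v_{k+1})/2 for 1 ≤ k ≤ 105. The particular solution to v_k − (v_{k-1} + v_{k+1})/2 = 1 is v_k = −k^2. Adding homogeneous solution A + B k and matching boundaries gives v_k = k (106 − k). Substituting k = 41: v_41 = 41 · 65 = 2665.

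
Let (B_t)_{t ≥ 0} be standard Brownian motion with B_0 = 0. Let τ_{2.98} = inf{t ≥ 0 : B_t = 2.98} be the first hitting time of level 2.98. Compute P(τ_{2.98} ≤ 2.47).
P(τ_{2.98} ≤ 2.47) = 2(1 − Φ(2.98/√2.47)) = 2(1 − Φ(1.8961)) ≈ 0.0579

By the reflection principle for standard BM, P(τ_b ≤ t) = 2 · P(B_t ≥ b). Since B_t ~ N(0, t), P(B_t ≥ 2.98) = 1 − Φ(2.98/√t) = 1 − Φ(2.98/√2.47) = 1 − Φ(1.8961) ≈ 0.02897. Doubling: P(τ_{2.98} ≤ 2.47) ≈ 2 · 0.02897 = 0.05794 ≈ 0.0579.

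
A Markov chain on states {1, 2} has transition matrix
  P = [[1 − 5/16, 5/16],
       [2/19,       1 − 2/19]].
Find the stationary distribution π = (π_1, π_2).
π_1 = 32/127, π_2 = 95/127

Solve πP = π with π_1 + π_2 = 1. From πP = π: π_1 · (1 − 5/16) + π_2 · 2/19 = π_1 ⇒ π_2 · 2/19 = π_1 · 5/16 ⇒ π_2/π_1 = (5/16)/(2/19) = 95/32. Together with π_1 + π_2 = 1:
  π_1 = (2/19)/(5/16 + 2/19) = (2/19)/(127/304) = 32/127,
  π_2 = (5/16)/(5/16 + 2/19) = (5/16)/(127/304) = 95/127.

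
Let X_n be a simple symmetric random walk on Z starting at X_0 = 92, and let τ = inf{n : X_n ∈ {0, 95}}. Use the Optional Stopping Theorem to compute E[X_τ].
E[X_τ] = 92

X_n is a martingale and τ is a bounded-mean stopping time (indeed τ is finite a.s. with bounded expectation since the walk is in a bounded region). By the OST, E[X_τ] = E[X_0] = 92. Equivalently: E[X_τ] = 95 · P(hit 95 first) + 0 · P(hit 0 first) = 95 · (92/95) = 92.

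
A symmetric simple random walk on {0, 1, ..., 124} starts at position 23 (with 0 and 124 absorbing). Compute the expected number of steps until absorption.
E[τ | X_0 = 23] = 2323

Let v_k = E[τ | X_0 = k]. Boundary: v_0 = v_124 = 0. Recurrence: v_k = 1 + (v_{k-1} + v_{k+1})/2 for 1 ≤ k ≤ 123. The particular solution to v_k − (v_{k-1} + v_{k+1})/2 = 1 is v_k = −k^2. Adding homogeneous solution A + B k and matching boundaries gives v_k = k (124 − k). Substituting k = 23: v_23 = 23 · 101 = 2323.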